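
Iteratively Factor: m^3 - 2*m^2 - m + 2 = (m - 1)*(m^2 - m - 2) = (m - 1)*(m + 1)*(m - 2)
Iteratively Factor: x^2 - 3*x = (x - 3)*(x)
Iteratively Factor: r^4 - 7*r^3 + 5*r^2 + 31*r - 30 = (r + 2)*(r^3 - 9*r^2 + 23*r - 15) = (r - 5)*(r + 2)*(r^2 - 4*r + 3) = (r - 5)*(r - 3)*(r + 2)*(r - 1)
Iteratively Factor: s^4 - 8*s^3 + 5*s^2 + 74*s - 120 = (s - 4)*(s^3 - 4*s^2 - 11*s + 30) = (s - 4)*(s + 3)*(s^2 - 7*s + 10) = (s - 5)*(s - 4)*(s + 3)*(s - 2)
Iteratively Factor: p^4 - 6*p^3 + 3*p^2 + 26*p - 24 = (p - 4)*(p^3 - 2*p^2 - 5*p + 6) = (p - 4)*(p + 2)*(p^2 - 4*p + 3) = (p - 4)*(p - 3)*(p + 2)*(p - 1)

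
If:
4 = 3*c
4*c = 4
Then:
No Solution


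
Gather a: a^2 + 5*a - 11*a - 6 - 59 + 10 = a^2 - 6*a - 55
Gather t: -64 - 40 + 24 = -80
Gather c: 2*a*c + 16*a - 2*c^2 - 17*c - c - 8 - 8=16*a - 2*c^2 + c*(2*a - 18) - 16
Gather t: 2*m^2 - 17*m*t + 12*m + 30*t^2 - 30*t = 2*m^2 + 12*m + 30*t^2 + t*(-17*m - 30)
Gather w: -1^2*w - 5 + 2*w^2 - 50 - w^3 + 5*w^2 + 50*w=-w^3 + 7*w^2 + 49*w - 55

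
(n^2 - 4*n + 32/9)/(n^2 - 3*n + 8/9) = (3*n - 4)/(3*n - 1)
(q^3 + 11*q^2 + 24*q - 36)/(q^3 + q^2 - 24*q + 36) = (q^2 + 5*q - 6)/(q^2 - 5*q + 6)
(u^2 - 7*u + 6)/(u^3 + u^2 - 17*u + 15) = (u - 6)/(u^2 + 2*u - 15)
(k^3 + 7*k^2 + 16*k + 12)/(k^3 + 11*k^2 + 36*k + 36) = (k + 2)/(k + 6)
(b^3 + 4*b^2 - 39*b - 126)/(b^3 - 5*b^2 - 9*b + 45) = (b^2 + b - 42)/(b^2 - 8*b + 15)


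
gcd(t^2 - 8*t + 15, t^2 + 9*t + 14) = 1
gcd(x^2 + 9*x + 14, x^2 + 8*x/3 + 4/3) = x + 2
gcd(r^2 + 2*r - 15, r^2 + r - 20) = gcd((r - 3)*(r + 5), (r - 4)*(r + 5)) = r + 5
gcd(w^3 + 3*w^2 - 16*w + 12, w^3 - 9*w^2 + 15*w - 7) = w - 1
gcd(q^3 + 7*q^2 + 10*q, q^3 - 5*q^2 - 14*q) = q^2 + 2*q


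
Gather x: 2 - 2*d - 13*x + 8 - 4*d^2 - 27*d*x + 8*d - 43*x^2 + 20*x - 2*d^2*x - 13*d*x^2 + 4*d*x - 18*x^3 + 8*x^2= -4*d^2 + 6*d - 18*x^3 + x^2*(-13*d - 35) + x*(-2*d^2 - 23*d + 7) + 10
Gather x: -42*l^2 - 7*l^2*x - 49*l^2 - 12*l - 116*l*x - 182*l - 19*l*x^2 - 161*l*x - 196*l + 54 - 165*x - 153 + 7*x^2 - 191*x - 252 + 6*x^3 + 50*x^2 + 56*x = -91*l^2 - 390*l + 6*x^3 + x^2*(57 - 19*l) + x*(-7*l^2 - 277*l - 300) - 351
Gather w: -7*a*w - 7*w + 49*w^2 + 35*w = 49*w^2 + w*(28 - 7*a)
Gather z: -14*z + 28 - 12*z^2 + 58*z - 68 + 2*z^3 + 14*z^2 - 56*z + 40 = 2*z^3 + 2*z^2 - 12*z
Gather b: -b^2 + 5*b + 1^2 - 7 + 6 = -b^2 + 5*b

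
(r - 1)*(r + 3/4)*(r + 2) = r^3 + 7*r^2/4 - 5*r/4 - 3/2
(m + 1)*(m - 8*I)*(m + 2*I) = m^3 + m^2 - 6*I*m^2 + 16*m - 6*I*m + 16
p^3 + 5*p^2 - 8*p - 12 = (p - 2)*(p + 1)*(p + 6)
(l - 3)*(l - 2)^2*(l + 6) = l^4 - l^3 - 26*l^2 + 84*l - 72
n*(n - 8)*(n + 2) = n^3 - 6*n^2 - 16*n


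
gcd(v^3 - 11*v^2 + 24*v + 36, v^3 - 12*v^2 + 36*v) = v^2 - 12*v + 36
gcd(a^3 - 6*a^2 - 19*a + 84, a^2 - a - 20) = a + 4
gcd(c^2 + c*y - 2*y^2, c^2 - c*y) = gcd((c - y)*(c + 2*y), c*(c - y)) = -c + y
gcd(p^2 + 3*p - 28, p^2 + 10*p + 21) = p + 7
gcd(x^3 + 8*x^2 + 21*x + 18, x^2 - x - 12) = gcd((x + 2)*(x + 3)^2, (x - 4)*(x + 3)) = x + 3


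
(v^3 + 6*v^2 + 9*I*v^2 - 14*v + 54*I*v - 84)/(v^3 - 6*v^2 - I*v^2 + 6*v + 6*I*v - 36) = (v^2 + v*(6 + 7*I) + 42*I)/(v^2 - 3*v*(2 + I) + 18*I)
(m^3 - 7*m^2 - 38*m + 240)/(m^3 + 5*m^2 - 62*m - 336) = (m - 5)/(m + 7)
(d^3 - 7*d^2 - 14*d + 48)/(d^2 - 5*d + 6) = (d^2 - 5*d - 24)/(d - 3)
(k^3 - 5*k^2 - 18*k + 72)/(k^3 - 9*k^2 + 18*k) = (k + 4)/k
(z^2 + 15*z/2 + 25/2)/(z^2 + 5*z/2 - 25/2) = (2*z + 5)/(2*z - 5)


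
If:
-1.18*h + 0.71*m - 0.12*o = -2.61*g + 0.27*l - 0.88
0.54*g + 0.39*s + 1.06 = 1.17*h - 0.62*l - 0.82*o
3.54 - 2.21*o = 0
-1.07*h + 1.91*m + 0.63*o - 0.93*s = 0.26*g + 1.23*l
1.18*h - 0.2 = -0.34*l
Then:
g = 0.306267443553494 - 0.0717809607708243*s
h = 0.105738459006974*s + 0.874106001435308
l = -0.366974651847734*s - 2.44542671086372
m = 0.300051455269286*s - 1.57177600470989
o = 1.60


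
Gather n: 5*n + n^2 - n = n^2 + 4*n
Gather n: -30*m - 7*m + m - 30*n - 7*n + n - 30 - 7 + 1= -36*m - 36*n - 36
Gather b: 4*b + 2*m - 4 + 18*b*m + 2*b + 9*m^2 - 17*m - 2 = b*(18*m + 6) + 9*m^2 - 15*m - 6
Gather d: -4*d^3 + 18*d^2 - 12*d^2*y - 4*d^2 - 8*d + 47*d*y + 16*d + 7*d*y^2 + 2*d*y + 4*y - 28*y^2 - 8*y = -4*d^3 + d^2*(14 - 12*y) + d*(7*y^2 + 49*y + 8) - 28*y^2 - 4*y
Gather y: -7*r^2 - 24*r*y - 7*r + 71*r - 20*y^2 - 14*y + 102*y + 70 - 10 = -7*r^2 + 64*r - 20*y^2 + y*(88 - 24*r) + 60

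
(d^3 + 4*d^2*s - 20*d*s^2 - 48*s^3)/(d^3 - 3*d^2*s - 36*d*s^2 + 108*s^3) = (d^2 - 2*d*s - 8*s^2)/(d^2 - 9*d*s + 18*s^2)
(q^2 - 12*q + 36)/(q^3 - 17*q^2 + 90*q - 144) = (q - 6)/(q^2 - 11*q + 24)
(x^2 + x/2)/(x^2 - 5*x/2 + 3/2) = x*(2*x + 1)/(2*x^2 - 5*x + 3)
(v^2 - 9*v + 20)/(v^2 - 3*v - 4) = (v - 5)/(v + 1)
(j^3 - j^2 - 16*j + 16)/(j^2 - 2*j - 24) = (j^2 - 5*j + 4)/(j - 6)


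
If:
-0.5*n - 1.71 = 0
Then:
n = -3.42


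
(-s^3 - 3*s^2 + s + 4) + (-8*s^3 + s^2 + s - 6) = -9*s^3 - 2*s^2 + 2*s - 2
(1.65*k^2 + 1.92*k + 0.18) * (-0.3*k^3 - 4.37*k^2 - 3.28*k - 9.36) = -0.495*k^5 - 7.7865*k^4 - 13.8564*k^3 - 22.5282*k^2 - 18.5616*k - 1.6848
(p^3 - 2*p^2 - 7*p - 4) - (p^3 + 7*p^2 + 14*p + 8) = -9*p^2 - 21*p - 12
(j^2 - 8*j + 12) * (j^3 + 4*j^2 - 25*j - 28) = j^5 - 4*j^4 - 45*j^3 + 220*j^2 - 76*j - 336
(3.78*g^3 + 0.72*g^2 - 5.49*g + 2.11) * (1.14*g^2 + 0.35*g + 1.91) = 4.3092*g^5 + 2.1438*g^4 + 1.2132*g^3 + 1.8591*g^2 - 9.7474*g + 4.0301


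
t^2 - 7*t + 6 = (t - 6)*(t - 1)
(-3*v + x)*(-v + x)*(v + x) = 3*v^3 - v^2*x - 3*v*x^2 + x^3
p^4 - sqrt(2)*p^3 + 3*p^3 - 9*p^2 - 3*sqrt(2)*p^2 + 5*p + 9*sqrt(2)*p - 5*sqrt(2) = (p - 1)^2*(p + 5)*(p - sqrt(2))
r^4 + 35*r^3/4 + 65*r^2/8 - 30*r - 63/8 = (r - 3/2)*(r + 1/4)*(r + 3)*(r + 7)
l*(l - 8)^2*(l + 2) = l^4 - 14*l^3 + 32*l^2 + 128*l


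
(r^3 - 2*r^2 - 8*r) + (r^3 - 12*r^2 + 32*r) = 2*r^3 - 14*r^2 + 24*r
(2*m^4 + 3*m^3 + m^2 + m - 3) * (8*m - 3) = 16*m^5 + 18*m^4 - m^3 + 5*m^2 - 27*m + 9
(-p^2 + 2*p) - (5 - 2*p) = -p^2 + 4*p - 5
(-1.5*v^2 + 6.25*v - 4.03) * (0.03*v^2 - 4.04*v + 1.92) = -0.045*v^4 + 6.2475*v^3 - 28.2509*v^2 + 28.2812*v - 7.7376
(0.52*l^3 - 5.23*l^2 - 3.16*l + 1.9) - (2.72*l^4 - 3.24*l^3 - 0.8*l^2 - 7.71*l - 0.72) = -2.72*l^4 + 3.76*l^3 - 4.43*l^2 + 4.55*l + 2.62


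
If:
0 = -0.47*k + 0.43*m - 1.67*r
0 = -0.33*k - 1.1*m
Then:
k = -2.78797996661102*r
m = 0.836393989983305*r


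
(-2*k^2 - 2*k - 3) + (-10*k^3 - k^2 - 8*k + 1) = -10*k^3 - 3*k^2 - 10*k - 2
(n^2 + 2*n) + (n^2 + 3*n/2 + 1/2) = 2*n^2 + 7*n/2 + 1/2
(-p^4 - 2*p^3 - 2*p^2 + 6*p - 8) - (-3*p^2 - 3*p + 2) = -p^4 - 2*p^3 + p^2 + 9*p - 10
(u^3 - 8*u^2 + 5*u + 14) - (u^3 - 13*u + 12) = -8*u^2 + 18*u + 2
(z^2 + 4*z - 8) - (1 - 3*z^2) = 4*z^2 + 4*z - 9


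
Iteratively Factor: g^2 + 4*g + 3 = (g + 3)*(g + 1)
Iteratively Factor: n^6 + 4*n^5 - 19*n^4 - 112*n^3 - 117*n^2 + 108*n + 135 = (n - 1)*(n^5 + 5*n^4 - 14*n^3 - 126*n^2 - 243*n - 135) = (n - 1)*(n + 3)*(n^4 + 2*n^3 - 20*n^2 - 66*n - 45) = (n - 1)*(n + 1)*(n + 3)*(n^3 + n^2 - 21*n - 45) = (n - 5)*(n - 1)*(n + 1)*(n + 3)*(n^2 + 6*n + 9) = (n - 5)*(n - 1)*(n + 1)*(n + 3)^2*(n + 3)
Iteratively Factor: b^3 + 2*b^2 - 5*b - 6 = (b - 2)*(b^2 + 4*b + 3) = (b - 2)*(b + 3)*(b + 1)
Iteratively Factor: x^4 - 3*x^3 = (x)*(x^3 - 3*x^2) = x^2*(x^2 - 3*x) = x^3*(x - 3)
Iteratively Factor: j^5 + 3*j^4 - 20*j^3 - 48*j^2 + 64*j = (j - 1)*(j^4 + 4*j^3 - 16*j^2 - 64*j) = j*(j - 1)*(j^3 + 4*j^2 - 16*j - 64) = j*(j - 1)*(j + 4)*(j^2 - 16) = j*(j - 1)*(j + 4)^2*(j - 4)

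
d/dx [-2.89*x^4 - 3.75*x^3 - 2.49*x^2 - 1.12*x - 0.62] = -11.56*x^3 - 11.25*x^2 - 4.98*x - 1.12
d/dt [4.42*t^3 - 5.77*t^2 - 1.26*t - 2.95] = 13.26*t^2 - 11.54*t - 1.26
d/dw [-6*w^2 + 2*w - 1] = 2 - 12*w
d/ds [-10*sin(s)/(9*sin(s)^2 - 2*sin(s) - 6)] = 30*(3*sin(s)^2 + 2)*cos(s)/(9*sin(s)^2 - 2*sin(s) - 6)^2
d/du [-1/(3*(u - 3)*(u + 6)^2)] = u/((u - 3)^2*(u + 6)^3)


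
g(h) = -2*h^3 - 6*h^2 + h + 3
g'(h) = -6*h^2 - 12*h + 1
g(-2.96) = -0.66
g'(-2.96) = -16.05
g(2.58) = -68.71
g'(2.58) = -69.90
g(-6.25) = 250.66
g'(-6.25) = -158.38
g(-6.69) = 326.61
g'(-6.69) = -187.26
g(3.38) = -139.40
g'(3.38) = -108.11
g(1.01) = -4.17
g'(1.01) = -17.24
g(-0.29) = 2.25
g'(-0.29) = 3.98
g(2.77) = -82.78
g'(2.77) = -78.28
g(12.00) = -4305.00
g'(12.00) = -1007.00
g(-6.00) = 213.00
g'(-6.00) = -143.00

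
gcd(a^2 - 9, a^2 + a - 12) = a - 3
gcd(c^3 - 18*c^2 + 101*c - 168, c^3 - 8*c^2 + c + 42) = c^2 - 10*c + 21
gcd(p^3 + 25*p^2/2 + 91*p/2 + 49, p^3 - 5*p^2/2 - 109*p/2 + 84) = p + 7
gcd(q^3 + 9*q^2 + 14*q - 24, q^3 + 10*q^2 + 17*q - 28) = q^2 + 3*q - 4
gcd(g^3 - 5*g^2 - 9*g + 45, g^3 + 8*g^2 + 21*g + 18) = g + 3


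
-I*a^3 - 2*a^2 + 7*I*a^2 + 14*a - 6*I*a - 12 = (a - 6)*(a - 2*I)*(-I*a + I)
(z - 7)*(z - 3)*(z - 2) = z^3 - 12*z^2 + 41*z - 42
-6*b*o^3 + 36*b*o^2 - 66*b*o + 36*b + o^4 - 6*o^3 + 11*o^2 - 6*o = (-6*b + o)*(o - 3)*(o - 2)*(o - 1)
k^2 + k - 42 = (k - 6)*(k + 7)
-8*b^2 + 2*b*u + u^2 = (-2*b + u)*(4*b + u)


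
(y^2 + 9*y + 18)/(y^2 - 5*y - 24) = (y + 6)/(y - 8)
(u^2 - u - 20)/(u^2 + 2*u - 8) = (u - 5)/(u - 2)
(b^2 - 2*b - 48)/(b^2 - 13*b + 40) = (b + 6)/(b - 5)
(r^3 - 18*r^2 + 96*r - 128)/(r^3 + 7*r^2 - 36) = (r^2 - 16*r + 64)/(r^2 + 9*r + 18)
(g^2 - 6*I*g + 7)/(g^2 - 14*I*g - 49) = (g + I)/(g - 7*I)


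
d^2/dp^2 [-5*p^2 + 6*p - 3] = -10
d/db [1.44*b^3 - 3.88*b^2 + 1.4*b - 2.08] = 4.32*b^2 - 7.76*b + 1.4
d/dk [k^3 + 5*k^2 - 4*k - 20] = 3*k^2 + 10*k - 4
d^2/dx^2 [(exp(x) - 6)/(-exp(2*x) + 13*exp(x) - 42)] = (-exp(x) - 7)*exp(x)/(exp(3*x) - 21*exp(2*x) + 147*exp(x) - 343)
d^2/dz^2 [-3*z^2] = -6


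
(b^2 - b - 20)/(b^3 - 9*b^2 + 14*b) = (b^2 - b - 20)/(b*(b^2 - 9*b + 14))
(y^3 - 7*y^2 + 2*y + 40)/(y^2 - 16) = (y^2 - 3*y - 10)/(y + 4)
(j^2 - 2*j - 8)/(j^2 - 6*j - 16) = (j - 4)/(j - 8)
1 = 1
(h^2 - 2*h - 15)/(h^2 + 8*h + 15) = (h - 5)/(h + 5)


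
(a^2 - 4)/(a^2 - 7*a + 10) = (a + 2)/(a - 5)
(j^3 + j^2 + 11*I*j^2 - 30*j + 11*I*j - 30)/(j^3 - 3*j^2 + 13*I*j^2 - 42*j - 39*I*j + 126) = (j^2 + j*(1 + 5*I) + 5*I)/(j^2 + j*(-3 + 7*I) - 21*I)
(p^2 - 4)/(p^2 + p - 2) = (p - 2)/(p - 1)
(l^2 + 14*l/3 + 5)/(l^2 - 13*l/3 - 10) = (l + 3)/(l - 6)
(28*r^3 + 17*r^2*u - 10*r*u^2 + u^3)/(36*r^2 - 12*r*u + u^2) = (28*r^3 + 17*r^2*u - 10*r*u^2 + u^3)/(36*r^2 - 12*r*u + u^2)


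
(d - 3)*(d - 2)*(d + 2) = d^3 - 3*d^2 - 4*d + 12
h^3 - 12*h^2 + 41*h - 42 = (h - 7)*(h - 3)*(h - 2)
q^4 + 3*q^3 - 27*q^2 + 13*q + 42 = (q - 3)*(q - 2)*(q + 1)*(q + 7)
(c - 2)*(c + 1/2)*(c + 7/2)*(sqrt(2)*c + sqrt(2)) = sqrt(2)*c^4 + 3*sqrt(2)*c^3 - 17*sqrt(2)*c^2/4 - 39*sqrt(2)*c/4 - 7*sqrt(2)/2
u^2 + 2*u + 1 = (u + 1)^2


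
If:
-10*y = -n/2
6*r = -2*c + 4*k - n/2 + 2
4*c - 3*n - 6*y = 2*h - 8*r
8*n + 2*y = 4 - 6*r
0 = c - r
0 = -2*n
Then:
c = 2/3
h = 4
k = 5/6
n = 0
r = 2/3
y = 0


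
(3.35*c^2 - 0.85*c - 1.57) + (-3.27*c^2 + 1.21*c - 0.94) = 0.0800000000000001*c^2 + 0.36*c - 2.51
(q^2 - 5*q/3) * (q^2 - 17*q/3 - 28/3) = q^4 - 22*q^3/3 + q^2/9 + 140*q/9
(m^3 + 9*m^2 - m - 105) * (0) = 0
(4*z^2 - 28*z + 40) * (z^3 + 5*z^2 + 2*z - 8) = 4*z^5 - 8*z^4 - 92*z^3 + 112*z^2 + 304*z - 320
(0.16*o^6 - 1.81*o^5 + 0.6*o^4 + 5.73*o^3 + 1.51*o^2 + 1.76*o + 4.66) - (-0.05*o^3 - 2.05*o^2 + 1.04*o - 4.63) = 0.16*o^6 - 1.81*o^5 + 0.6*o^4 + 5.78*o^3 + 3.56*o^2 + 0.72*o + 9.29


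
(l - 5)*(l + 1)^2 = l^3 - 3*l^2 - 9*l - 5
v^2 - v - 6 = (v - 3)*(v + 2)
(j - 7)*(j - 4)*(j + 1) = j^3 - 10*j^2 + 17*j + 28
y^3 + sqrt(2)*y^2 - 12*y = y*(y - 2*sqrt(2))*(y + 3*sqrt(2))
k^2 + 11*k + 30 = (k + 5)*(k + 6)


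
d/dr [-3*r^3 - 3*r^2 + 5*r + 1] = -9*r^2 - 6*r + 5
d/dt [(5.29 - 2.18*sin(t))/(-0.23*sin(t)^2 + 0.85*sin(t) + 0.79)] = (-0.5014*sin(t)^2 + 2.4334*sin(t) - 6.2187)*cos(t)/(0.0529*sin(t)^4 - 0.391*sin(t)^3 + 0.3591*sin(t)^2 + 1.343*sin(t) + 0.6241)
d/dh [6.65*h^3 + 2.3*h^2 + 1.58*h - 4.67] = 19.95*h^2 + 4.6*h + 1.58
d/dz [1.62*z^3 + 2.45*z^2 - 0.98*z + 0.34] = 4.86*z^2 + 4.9*z - 0.98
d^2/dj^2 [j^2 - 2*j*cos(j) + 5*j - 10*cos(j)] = 2*j*cos(j) + 4*sin(j) + 10*cos(j) + 2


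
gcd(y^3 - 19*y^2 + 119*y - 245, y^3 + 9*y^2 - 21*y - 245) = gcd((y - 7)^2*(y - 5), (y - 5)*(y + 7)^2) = y - 5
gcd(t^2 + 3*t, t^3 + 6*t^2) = t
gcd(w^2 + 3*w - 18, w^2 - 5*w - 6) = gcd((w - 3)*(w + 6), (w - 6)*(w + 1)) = 1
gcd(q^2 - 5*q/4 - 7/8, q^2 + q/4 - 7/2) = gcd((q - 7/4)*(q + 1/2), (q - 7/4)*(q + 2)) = q - 7/4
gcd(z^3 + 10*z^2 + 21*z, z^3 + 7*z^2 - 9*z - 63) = z^2 + 10*z + 21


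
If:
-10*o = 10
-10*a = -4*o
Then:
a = -2/5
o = -1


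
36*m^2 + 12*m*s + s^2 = (6*m + s)^2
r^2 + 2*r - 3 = (r - 1)*(r + 3)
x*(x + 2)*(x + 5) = x^3 + 7*x^2 + 10*x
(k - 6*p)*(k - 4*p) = k^2 - 10*k*p + 24*p^2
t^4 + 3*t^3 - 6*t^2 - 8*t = t*(t - 2)*(t + 1)*(t + 4)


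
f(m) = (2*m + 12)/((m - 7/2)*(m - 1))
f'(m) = 2/((m - 7/2)*(m - 1)) - (2*m + 12)/((m - 7/2)*(m - 1)^2) - (2*m + 12)/((m - 7/2)^2*(m - 1)) = 4*(-2*m^2 - 24*m + 61)/(4*m^4 - 36*m^3 + 109*m^2 - 126*m + 49)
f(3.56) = 124.48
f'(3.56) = -2110.26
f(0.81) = 26.65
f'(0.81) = 154.07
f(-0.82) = 1.32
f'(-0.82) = 1.28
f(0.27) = 5.32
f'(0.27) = 9.78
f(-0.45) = 1.94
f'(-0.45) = 2.18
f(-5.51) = 0.02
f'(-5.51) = 0.04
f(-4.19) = 0.09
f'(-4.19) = 0.08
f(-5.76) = 0.01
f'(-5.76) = 0.03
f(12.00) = 0.39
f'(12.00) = -0.06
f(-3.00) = 0.23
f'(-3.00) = 0.17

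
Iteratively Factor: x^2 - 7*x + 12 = (x - 3)*(x - 4)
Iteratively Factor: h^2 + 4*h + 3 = (h + 3)*(h + 1)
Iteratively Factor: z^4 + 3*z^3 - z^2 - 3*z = (z + 3)*(z^3 - z) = z*(z + 3)*(z^2 - 1) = z*(z + 1)*(z + 3)*(z - 1)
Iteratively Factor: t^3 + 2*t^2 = (t)*(t^2 + 2*t) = t*(t + 2)*(t)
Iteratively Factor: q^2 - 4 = (q - 2)*(q + 2)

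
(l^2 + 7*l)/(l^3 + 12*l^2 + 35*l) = 1/(l + 5)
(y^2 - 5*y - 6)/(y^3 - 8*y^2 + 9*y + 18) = 1/(y - 3)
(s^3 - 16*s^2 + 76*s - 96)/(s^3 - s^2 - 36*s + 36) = (s^2 - 10*s + 16)/(s^2 + 5*s - 6)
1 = 1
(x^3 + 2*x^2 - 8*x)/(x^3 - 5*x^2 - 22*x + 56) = x/(x - 7)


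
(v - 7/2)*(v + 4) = v^2 + v/2 - 14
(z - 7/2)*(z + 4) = z^2 + z/2 - 14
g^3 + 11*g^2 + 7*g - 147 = (g - 3)*(g + 7)^2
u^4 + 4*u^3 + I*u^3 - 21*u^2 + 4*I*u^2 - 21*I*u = u*(u - 3)*(u + 7)*(u + I)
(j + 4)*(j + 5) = j^2 + 9*j + 20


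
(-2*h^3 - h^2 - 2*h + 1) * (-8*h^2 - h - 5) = 16*h^5 + 10*h^4 + 27*h^3 - h^2 + 9*h - 5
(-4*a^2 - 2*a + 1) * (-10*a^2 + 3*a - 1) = 40*a^4 + 8*a^3 - 12*a^2 + 5*a - 1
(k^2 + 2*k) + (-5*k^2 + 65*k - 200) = -4*k^2 + 67*k - 200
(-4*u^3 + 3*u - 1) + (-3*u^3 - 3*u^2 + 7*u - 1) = -7*u^3 - 3*u^2 + 10*u - 2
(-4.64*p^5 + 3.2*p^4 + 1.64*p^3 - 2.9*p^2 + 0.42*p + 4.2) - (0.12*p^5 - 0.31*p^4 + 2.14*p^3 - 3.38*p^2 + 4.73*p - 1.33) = -4.76*p^5 + 3.51*p^4 - 0.5*p^3 + 0.48*p^2 - 4.31*p + 5.53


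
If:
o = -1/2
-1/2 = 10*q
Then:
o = -1/2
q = -1/20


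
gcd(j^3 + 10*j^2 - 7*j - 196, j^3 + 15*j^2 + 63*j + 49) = j^2 + 14*j + 49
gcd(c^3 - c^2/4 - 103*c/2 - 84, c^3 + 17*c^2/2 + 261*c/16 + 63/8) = c^2 + 31*c/4 + 21/2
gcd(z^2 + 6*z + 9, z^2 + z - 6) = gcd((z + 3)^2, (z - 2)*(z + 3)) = z + 3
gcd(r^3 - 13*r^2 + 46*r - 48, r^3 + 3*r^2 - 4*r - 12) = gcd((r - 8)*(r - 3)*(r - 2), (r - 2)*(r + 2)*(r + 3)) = r - 2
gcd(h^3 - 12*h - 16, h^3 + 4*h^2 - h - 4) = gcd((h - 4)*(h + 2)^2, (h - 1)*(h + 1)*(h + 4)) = 1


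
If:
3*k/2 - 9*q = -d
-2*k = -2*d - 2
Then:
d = 18*q/5 - 3/5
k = 18*q/5 + 2/5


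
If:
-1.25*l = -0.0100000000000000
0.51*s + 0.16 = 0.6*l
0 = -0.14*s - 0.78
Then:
No Solution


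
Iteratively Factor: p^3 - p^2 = (p)*(p^2 - p) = p*(p - 1)*(p)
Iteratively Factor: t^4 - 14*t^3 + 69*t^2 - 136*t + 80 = (t - 4)*(t^3 - 10*t^2 + 29*t - 20) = (t - 4)^2*(t^2 - 6*t + 5) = (t - 5)*(t - 4)^2*(t - 1)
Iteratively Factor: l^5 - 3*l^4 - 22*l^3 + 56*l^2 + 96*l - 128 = (l + 4)*(l^4 - 7*l^3 + 6*l^2 + 32*l - 32) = (l - 4)*(l + 4)*(l^3 - 3*l^2 - 6*l + 8) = (l - 4)*(l - 1)*(l + 4)*(l^2 - 2*l - 8) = (l - 4)*(l - 1)*(l + 2)*(l + 4)*(l - 4)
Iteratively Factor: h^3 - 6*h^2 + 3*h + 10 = (h + 1)*(h^2 - 7*h + 10) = (h - 2)*(h + 1)*(h - 5)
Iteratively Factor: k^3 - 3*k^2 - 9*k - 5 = (k - 5)*(k^2 + 2*k + 1) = (k - 5)*(k + 1)*(k + 1)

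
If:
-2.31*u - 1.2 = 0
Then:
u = -0.52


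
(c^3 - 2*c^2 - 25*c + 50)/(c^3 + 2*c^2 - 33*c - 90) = (c^2 - 7*c + 10)/(c^2 - 3*c - 18)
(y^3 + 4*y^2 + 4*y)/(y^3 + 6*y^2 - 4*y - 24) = y*(y + 2)/(y^2 + 4*y - 12)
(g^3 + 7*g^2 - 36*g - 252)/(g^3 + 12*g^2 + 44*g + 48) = (g^2 + g - 42)/(g^2 + 6*g + 8)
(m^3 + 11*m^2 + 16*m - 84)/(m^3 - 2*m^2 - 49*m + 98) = (m + 6)/(m - 7)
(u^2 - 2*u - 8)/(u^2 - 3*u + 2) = (u^2 - 2*u - 8)/(u^2 - 3*u + 2)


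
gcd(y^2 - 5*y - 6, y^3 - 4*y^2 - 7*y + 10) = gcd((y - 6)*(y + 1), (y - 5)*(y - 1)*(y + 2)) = 1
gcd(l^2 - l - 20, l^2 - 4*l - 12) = 1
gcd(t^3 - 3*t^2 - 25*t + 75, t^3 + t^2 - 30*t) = t - 5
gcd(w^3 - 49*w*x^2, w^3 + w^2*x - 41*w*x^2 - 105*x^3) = -w + 7*x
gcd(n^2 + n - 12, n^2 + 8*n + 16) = n + 4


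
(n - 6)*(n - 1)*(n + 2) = n^3 - 5*n^2 - 8*n + 12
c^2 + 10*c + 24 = (c + 4)*(c + 6)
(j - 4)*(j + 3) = j^2 - j - 12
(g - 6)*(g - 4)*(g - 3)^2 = g^4 - 16*g^3 + 93*g^2 - 234*g + 216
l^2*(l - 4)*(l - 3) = l^4 - 7*l^3 + 12*l^2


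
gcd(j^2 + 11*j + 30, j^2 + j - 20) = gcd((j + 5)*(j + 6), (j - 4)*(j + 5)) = j + 5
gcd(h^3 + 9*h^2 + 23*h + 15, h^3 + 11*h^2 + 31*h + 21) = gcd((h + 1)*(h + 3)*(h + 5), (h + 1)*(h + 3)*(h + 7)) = h^2 + 4*h + 3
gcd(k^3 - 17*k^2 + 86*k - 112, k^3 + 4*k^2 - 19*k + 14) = k - 2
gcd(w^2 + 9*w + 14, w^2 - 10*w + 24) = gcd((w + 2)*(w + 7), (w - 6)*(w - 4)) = 1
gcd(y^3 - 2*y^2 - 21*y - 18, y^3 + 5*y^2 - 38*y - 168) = y - 6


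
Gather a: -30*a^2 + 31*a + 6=-30*a^2 + 31*a + 6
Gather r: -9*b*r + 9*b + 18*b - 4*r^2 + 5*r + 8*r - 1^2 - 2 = 27*b - 4*r^2 + r*(13 - 9*b) - 3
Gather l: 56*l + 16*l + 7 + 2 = 72*l + 9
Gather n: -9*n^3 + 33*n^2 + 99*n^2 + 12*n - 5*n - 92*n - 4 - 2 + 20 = -9*n^3 + 132*n^2 - 85*n + 14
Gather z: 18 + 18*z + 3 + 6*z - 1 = 24*z + 20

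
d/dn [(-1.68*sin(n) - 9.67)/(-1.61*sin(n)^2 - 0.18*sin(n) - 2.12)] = (-2.7048*sin(n)^2 - 31.1374*sin(n) + 1.821)*cos(n)/(2.5921*sin(n)^4 + 0.5796*sin(n)^3 + 6.8588*sin(n)^2 + 0.7632*sin(n) + 4.4944)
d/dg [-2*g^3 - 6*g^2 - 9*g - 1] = -6*g^2 - 12*g - 9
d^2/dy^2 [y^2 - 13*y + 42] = 2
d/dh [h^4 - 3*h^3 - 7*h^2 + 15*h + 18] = 4*h^3 - 9*h^2 - 14*h + 15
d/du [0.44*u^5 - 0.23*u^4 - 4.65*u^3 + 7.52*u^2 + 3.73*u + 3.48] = 2.2*u^4 - 0.92*u^3 - 13.95*u^2 + 15.04*u + 3.73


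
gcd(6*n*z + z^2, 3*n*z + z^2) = z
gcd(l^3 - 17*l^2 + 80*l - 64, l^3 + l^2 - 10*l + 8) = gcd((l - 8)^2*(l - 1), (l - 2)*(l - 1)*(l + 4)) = l - 1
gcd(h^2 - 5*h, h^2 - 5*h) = h^2 - 5*h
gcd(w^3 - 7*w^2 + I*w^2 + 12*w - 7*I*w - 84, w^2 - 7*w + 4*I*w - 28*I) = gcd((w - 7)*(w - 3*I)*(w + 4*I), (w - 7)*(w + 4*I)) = w^2 + w*(-7 + 4*I) - 28*I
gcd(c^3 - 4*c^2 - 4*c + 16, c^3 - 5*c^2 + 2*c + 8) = c^2 - 6*c + 8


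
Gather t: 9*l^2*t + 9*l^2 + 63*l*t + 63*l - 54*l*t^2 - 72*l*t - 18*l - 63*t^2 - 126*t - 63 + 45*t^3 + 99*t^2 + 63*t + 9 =9*l^2 + 45*l + 45*t^3 + t^2*(36 - 54*l) + t*(9*l^2 - 9*l - 63) - 54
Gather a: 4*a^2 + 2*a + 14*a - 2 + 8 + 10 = 4*a^2 + 16*a + 16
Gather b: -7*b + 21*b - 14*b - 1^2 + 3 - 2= 0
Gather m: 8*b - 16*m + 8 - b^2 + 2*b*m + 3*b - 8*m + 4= -b^2 + 11*b + m*(2*b - 24) + 12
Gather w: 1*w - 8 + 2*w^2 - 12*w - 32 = 2*w^2 - 11*w - 40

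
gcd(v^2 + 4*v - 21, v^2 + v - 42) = v + 7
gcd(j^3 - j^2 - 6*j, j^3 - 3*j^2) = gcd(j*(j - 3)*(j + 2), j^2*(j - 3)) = j^2 - 3*j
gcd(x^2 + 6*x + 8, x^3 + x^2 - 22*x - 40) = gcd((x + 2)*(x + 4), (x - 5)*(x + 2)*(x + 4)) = x^2 + 6*x + 8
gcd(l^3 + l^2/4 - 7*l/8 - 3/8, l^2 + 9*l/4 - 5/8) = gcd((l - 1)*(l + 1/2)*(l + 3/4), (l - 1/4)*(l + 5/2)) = 1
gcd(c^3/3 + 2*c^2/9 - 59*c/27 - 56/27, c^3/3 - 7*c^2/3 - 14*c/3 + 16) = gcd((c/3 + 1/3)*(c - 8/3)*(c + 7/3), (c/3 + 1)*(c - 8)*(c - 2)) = 1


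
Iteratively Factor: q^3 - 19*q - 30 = (q - 5)*(q^2 + 5*q + 6) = (q - 5)*(q + 3)*(q + 2)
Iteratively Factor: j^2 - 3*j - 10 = (j - 5)*(j + 2)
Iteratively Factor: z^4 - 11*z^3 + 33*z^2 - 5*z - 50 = (z + 1)*(z^3 - 12*z^2 + 45*z - 50) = (z - 5)*(z + 1)*(z^2 - 7*z + 10) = (z - 5)^2*(z + 1)*(z - 2)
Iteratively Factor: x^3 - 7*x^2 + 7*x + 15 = (x - 5)*(x^2 - 2*x - 3) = (x - 5)*(x - 3)*(x + 1)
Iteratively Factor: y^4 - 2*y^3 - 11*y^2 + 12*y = (y + 3)*(y^3 - 5*y^2 + 4*y) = (y - 4)*(y + 3)*(y^2 - y) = y*(y - 4)*(y + 3)*(y - 1)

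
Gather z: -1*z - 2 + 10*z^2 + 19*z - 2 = 10*z^2 + 18*z - 4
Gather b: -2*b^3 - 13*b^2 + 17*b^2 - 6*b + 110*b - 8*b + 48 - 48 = -2*b^3 + 4*b^2 + 96*b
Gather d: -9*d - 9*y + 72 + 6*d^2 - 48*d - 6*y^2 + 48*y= 6*d^2 - 57*d - 6*y^2 + 39*y + 72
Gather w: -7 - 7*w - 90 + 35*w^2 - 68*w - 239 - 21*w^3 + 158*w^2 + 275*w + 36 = -21*w^3 + 193*w^2 + 200*w - 300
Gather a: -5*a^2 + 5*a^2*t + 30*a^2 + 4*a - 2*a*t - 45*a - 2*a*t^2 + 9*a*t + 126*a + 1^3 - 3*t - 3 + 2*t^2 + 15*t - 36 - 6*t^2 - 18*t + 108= a^2*(5*t + 25) + a*(-2*t^2 + 7*t + 85) - 4*t^2 - 6*t + 70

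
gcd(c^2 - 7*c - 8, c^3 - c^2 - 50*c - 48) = c^2 - 7*c - 8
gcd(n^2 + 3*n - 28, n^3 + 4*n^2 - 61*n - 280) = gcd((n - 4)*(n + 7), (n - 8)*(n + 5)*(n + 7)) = n + 7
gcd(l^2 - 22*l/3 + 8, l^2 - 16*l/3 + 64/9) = 1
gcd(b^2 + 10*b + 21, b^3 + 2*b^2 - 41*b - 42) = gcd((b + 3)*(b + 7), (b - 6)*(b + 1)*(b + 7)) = b + 7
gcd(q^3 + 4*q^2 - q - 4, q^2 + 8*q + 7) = q + 1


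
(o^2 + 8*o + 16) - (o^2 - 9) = 8*o + 25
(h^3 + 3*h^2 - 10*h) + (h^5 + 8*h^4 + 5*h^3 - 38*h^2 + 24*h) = h^5 + 8*h^4 + 6*h^3 - 35*h^2 + 14*h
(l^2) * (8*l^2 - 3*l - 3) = 8*l^4 - 3*l^3 - 3*l^2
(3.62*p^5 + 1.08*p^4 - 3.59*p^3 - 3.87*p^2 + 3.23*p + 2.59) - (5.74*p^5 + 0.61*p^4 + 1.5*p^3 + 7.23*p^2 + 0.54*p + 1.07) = -2.12*p^5 + 0.47*p^4 - 5.09*p^3 - 11.1*p^2 + 2.69*p + 1.52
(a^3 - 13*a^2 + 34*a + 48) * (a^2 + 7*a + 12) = a^5 - 6*a^4 - 45*a^3 + 130*a^2 + 744*a + 576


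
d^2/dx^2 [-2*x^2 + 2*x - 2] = -4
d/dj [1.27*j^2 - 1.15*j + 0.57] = 2.54*j - 1.15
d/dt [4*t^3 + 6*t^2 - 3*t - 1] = 12*t^2 + 12*t - 3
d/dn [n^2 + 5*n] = 2*n + 5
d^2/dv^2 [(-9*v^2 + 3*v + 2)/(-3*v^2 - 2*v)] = 2*(-81*v^3 - 54*v^2 - 36*v - 8)/(v^3*(27*v^3 + 54*v^2 + 36*v + 8))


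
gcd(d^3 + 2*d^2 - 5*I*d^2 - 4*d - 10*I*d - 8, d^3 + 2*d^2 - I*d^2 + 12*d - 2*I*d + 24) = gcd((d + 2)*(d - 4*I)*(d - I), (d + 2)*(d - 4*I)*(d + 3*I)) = d^2 + d*(2 - 4*I) - 8*I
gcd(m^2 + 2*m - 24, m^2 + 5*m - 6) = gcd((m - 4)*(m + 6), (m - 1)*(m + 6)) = m + 6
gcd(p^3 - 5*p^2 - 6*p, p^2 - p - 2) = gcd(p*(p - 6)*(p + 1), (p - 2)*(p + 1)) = p + 1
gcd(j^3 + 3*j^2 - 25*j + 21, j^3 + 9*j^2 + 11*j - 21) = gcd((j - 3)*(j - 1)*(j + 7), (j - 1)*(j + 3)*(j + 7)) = j^2 + 6*j - 7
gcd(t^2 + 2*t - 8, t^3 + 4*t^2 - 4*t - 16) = t^2 + 2*t - 8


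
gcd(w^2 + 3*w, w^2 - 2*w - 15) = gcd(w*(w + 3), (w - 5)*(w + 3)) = w + 3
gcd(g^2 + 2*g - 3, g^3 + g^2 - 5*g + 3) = g^2 + 2*g - 3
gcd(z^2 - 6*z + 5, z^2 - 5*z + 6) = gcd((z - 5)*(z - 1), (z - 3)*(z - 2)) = 1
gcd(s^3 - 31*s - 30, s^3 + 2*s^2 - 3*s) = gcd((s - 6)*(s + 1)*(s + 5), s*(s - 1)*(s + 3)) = 1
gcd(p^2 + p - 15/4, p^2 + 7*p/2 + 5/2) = p + 5/2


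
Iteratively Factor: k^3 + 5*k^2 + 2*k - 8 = (k + 2)*(k^2 + 3*k - 4) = (k - 1)*(k + 2)*(k + 4)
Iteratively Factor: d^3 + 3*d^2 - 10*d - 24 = (d - 3)*(d^2 + 6*d + 8) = (d - 3)*(d + 2)*(d + 4)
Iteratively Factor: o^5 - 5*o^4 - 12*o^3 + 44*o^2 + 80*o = (o + 2)*(o^4 - 7*o^3 + 2*o^2 + 40*o) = o*(o + 2)*(o^3 - 7*o^2 + 2*o + 40) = o*(o - 4)*(o + 2)*(o^2 - 3*o - 10) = o*(o - 5)*(o - 4)*(o + 2)*(o + 2)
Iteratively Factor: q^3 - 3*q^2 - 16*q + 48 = (q - 3)*(q^2 - 16) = (q - 4)*(q - 3)*(q + 4)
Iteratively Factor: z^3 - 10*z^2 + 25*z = (z - 5)*(z^2 - 5*z) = z*(z - 5)*(z - 5)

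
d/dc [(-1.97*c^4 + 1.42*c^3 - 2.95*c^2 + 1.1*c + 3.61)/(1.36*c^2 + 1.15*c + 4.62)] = (-5.3584*c^5 - 4.8653*c^4 - 33.1396*c^3 + 14.7927*c^2 - 37.0772*c + 0.930500000000001)/(1.8496*c^4 + 3.128*c^3 + 13.8889*c^2 + 10.626*c + 21.3444)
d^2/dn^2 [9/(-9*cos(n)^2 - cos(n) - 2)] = 9*(324*sin(n)^4 - 91*sin(n)^2 - 143*cos(n)/4 + 27*cos(3*n)/4 - 199)/(-9*sin(n)^2 + cos(n) + 11)^3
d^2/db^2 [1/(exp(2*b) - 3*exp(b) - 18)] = ((3 - 4*exp(b))*(-exp(2*b) + 3*exp(b) + 18) - 2*(2*exp(b) - 3)^2*exp(b))*exp(b)/(-exp(2*b) + 3*exp(b) + 18)^3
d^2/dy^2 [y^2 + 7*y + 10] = 2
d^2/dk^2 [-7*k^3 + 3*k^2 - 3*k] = 6 - 42*k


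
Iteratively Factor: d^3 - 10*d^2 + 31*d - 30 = (d - 3)*(d^2 - 7*d + 10) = (d - 5)*(d - 3)*(d - 2)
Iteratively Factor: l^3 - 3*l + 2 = (l - 1)*(l^2 + l - 2) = (l - 1)^2*(l + 2)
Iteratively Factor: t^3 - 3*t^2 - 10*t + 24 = (t - 4)*(t^2 + t - 6) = (t - 4)*(t - 2)*(t + 3)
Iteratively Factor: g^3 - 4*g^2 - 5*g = (g)*(g^2 - 4*g - 5) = g*(g - 5)*(g + 1)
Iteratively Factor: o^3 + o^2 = (o)*(o^2 + o) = o^2*(o + 1)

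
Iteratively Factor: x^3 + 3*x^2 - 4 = (x + 2)*(x^2 + x - 2) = (x + 2)^2*(x - 1)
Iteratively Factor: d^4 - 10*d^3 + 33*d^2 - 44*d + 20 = (d - 2)*(d^3 - 8*d^2 + 17*d - 10) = (d - 2)^2*(d^2 - 6*d + 5) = (d - 2)^2*(d - 1)*(d - 5)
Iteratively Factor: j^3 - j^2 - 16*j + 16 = (j - 4)*(j^2 + 3*j - 4) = (j - 4)*(j - 1)*(j + 4)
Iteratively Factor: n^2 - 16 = (n + 4)*(n - 4)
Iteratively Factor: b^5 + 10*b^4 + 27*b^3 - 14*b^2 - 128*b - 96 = (b + 1)*(b^4 + 9*b^3 + 18*b^2 - 32*b - 96) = (b + 1)*(b + 4)*(b^3 + 5*b^2 - 2*b - 24) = (b - 2)*(b + 1)*(b + 4)*(b^2 + 7*b + 12) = (b - 2)*(b + 1)*(b + 3)*(b + 4)*(b + 4)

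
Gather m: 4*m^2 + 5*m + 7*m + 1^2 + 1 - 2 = 4*m^2 + 12*m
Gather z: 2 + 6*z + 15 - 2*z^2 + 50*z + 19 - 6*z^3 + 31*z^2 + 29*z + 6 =-6*z^3 + 29*z^2 + 85*z + 42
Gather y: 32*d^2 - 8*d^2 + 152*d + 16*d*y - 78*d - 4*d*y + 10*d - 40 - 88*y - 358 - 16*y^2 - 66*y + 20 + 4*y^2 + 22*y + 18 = 24*d^2 + 84*d - 12*y^2 + y*(12*d - 132) - 360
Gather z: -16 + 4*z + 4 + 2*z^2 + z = 2*z^2 + 5*z - 12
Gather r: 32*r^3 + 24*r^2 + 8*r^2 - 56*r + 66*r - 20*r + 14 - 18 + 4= 32*r^3 + 32*r^2 - 10*r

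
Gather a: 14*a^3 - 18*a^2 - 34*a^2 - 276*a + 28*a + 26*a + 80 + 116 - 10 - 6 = 14*a^3 - 52*a^2 - 222*a + 180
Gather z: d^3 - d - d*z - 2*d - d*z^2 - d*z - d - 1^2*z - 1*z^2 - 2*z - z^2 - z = d^3 - 4*d + z^2*(-d - 2) + z*(-2*d - 4)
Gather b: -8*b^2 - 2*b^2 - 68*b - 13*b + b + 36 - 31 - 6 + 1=-10*b^2 - 80*b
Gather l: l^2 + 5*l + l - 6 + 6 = l^2 + 6*l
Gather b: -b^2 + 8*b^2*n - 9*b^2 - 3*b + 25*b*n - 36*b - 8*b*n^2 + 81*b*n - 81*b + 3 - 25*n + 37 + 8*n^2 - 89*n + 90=b^2*(8*n - 10) + b*(-8*n^2 + 106*n - 120) + 8*n^2 - 114*n + 130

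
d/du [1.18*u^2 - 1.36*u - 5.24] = 2.36*u - 1.36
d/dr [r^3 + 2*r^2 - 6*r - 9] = 3*r^2 + 4*r - 6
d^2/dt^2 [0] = 0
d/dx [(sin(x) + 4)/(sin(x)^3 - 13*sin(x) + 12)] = 2*(2 - sin(x))*cos(x)/((sin(x) - 3)^2*(sin(x) - 1)^2)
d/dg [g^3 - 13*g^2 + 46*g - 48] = 3*g^2 - 26*g + 46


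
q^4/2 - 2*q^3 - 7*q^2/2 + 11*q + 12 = (q/2 + 1)*(q - 4)*(q - 3)*(q + 1)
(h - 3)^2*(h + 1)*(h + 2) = h^4 - 3*h^3 - 7*h^2 + 15*h + 18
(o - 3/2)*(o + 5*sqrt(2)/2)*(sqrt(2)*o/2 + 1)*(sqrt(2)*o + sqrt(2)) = o^4 - o^3/2 + 7*sqrt(2)*o^3/2 - 7*sqrt(2)*o^2/4 + 7*o^2/2 - 21*sqrt(2)*o/4 - 5*o/2 - 15/2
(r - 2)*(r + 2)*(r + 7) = r^3 + 7*r^2 - 4*r - 28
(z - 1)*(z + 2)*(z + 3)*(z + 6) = z^4 + 10*z^3 + 25*z^2 - 36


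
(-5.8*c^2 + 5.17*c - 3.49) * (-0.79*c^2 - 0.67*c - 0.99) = 4.582*c^4 - 0.1983*c^3 + 5.0352*c^2 - 2.78*c + 3.4551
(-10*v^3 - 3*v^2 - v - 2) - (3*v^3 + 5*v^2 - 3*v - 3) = -13*v^3 - 8*v^2 + 2*v + 1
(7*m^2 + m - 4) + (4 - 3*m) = 7*m^2 - 2*m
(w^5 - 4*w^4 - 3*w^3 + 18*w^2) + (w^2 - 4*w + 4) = w^5 - 4*w^4 - 3*w^3 + 19*w^2 - 4*w + 4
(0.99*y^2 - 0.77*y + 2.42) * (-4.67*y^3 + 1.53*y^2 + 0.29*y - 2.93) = -4.6233*y^5 + 5.1106*y^4 - 12.1924*y^3 + 0.5786*y^2 + 2.9579*y - 7.0906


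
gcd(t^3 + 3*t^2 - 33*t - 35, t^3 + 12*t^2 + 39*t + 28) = t^2 + 8*t + 7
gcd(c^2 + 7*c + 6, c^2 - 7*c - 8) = c + 1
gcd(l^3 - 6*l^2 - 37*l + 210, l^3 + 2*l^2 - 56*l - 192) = l + 6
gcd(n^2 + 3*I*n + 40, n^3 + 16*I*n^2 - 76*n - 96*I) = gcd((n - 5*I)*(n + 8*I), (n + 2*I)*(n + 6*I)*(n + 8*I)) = n + 8*I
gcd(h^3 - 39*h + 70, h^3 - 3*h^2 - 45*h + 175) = h^2 + 2*h - 35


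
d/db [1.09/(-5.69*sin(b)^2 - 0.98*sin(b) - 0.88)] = (12.4042*sin(b) + 1.0682)*cos(b)/(5.69*sin(b)^2 + 0.98*sin(b) + 0.88)^2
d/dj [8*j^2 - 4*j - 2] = 16*j - 4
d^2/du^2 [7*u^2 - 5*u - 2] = 14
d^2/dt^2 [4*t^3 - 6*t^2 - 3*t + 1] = 24*t - 12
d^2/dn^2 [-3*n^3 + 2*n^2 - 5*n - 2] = 4 - 18*n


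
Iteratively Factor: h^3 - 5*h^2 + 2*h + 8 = (h - 4)*(h^2 - h - 2) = (h - 4)*(h + 1)*(h - 2)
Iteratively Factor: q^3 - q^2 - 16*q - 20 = (q + 2)*(q^2 - 3*q - 10) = (q - 5)*(q + 2)*(q + 2)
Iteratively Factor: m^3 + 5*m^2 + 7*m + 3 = (m + 1)*(m^2 + 4*m + 3) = (m + 1)^2*(m + 3)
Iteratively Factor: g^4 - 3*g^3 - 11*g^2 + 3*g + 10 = (g - 1)*(g^3 - 2*g^2 - 13*g - 10) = (g - 1)*(g + 2)*(g^2 - 4*g - 5) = (g - 1)*(g + 1)*(g + 2)*(g - 5)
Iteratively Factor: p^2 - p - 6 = (p - 3)*(p + 2)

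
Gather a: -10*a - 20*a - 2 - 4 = -30*a - 6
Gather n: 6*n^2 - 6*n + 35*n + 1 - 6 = 6*n^2 + 29*n - 5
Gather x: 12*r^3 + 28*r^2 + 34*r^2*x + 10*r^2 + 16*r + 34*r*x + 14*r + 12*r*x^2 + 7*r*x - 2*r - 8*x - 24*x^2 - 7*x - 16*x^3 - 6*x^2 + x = 12*r^3 + 38*r^2 + 28*r - 16*x^3 + x^2*(12*r - 30) + x*(34*r^2 + 41*r - 14)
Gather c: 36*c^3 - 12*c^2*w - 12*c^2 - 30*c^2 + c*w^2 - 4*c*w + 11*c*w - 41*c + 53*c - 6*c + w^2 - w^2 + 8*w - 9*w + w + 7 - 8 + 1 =36*c^3 + c^2*(-12*w - 42) + c*(w^2 + 7*w + 6)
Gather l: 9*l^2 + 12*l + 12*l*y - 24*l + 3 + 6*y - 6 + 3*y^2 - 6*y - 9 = 9*l^2 + l*(12*y - 12) + 3*y^2 - 12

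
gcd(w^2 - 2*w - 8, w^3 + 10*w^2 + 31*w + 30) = w + 2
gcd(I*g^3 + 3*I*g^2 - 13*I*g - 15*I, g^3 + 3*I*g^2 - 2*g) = 1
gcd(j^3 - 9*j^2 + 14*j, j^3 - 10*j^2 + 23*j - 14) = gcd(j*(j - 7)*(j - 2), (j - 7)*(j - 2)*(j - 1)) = j^2 - 9*j + 14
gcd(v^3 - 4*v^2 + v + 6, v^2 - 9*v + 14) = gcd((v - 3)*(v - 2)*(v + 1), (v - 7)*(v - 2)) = v - 2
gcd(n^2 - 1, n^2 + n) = n + 1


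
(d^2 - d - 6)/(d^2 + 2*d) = (d - 3)/d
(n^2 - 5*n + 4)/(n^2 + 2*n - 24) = (n - 1)/(n + 6)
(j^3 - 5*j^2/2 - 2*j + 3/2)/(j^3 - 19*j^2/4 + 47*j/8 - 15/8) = 4*(j + 1)/(4*j - 5)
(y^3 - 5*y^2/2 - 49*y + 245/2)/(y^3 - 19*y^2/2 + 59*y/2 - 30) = (y^2 - 49)/(y^2 - 7*y + 12)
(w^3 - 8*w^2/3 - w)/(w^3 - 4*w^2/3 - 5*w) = (3*w + 1)/(3*w + 5)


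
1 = 1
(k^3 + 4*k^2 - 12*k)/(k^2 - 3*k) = (k^2 + 4*k - 12)/(k - 3)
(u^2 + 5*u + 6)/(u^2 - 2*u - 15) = (u + 2)/(u - 5)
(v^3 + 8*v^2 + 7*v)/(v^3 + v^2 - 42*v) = (v + 1)/(v - 6)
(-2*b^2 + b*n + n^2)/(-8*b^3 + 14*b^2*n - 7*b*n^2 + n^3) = (2*b + n)/(8*b^2 - 6*b*n + n^2)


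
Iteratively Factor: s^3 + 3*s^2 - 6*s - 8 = (s + 4)*(s^2 - s - 2) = (s - 2)*(s + 4)*(s + 1)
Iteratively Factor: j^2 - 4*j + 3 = (j - 1)*(j - 3)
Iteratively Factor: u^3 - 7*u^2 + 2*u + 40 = (u + 2)*(u^2 - 9*u + 20) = (u - 4)*(u + 2)*(u - 5)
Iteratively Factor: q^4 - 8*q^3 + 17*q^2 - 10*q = (q - 2)*(q^3 - 6*q^2 + 5*q) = q*(q - 2)*(q^2 - 6*q + 5) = q*(q - 5)*(q - 2)*(q - 1)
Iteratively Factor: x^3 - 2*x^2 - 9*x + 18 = (x - 3)*(x^2 + x - 6) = (x - 3)*(x + 3)*(x - 2)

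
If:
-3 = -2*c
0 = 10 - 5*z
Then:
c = 3/2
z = 2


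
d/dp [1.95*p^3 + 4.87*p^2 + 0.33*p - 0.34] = 5.85*p^2 + 9.74*p + 0.33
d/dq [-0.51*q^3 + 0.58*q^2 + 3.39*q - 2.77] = -1.53*q^2 + 1.16*q + 3.39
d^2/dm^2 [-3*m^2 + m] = -6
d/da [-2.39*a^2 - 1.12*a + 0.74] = -4.78*a - 1.12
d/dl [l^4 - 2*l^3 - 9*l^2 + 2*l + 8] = 4*l^3 - 6*l^2 - 18*l + 2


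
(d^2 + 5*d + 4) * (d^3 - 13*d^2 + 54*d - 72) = d^5 - 8*d^4 - 7*d^3 + 146*d^2 - 144*d - 288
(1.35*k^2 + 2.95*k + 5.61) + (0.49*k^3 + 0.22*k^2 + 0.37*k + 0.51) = 0.49*k^3 + 1.57*k^2 + 3.32*k + 6.12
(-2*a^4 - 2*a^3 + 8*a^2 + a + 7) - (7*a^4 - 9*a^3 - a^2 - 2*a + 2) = -9*a^4 + 7*a^3 + 9*a^2 + 3*a + 5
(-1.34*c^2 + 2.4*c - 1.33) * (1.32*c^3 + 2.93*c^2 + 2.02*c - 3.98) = -1.7688*c^5 - 0.7582*c^4 + 2.5696*c^3 + 6.2843*c^2 - 12.2386*c + 5.2934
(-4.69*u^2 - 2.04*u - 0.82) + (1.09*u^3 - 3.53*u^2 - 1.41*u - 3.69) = 1.09*u^3 - 8.22*u^2 - 3.45*u - 4.51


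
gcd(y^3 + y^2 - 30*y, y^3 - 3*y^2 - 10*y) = y^2 - 5*y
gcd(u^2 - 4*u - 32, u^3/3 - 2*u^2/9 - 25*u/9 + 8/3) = 1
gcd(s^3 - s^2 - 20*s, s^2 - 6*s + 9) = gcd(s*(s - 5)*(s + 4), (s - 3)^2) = 1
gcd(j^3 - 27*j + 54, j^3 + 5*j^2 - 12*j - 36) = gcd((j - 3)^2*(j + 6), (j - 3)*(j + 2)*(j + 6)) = j^2 + 3*j - 18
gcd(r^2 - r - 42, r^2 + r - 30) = r + 6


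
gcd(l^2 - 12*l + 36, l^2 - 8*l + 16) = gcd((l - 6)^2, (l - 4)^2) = 1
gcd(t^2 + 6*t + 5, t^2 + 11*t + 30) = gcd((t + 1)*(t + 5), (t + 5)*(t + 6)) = t + 5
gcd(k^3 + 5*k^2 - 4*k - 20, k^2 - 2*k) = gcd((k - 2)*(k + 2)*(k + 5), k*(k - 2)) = k - 2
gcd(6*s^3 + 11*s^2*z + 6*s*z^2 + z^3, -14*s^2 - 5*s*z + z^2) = 2*s + z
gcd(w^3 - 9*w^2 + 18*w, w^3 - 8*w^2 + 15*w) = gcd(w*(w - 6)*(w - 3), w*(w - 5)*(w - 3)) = w^2 - 3*w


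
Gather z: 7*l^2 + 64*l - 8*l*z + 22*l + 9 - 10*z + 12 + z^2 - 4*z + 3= 7*l^2 + 86*l + z^2 + z*(-8*l - 14) + 24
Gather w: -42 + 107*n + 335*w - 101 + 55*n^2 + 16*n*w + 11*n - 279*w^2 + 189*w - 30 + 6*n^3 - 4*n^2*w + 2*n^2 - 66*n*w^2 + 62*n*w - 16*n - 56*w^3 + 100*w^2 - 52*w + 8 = 6*n^3 + 57*n^2 + 102*n - 56*w^3 + w^2*(-66*n - 179) + w*(-4*n^2 + 78*n + 472) - 165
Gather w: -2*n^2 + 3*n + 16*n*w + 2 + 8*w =-2*n^2 + 3*n + w*(16*n + 8) + 2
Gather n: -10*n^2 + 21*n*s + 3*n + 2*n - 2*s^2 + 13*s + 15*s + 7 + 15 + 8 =-10*n^2 + n*(21*s + 5) - 2*s^2 + 28*s + 30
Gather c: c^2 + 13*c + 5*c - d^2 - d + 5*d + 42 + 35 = c^2 + 18*c - d^2 + 4*d + 77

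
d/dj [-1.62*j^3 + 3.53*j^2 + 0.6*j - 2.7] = -4.86*j^2 + 7.06*j + 0.6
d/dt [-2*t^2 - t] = -4*t - 1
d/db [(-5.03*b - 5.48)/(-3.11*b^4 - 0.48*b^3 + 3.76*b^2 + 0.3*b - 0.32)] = (-46.9299*b^4 - 73.0*b^3 + 11.0216*b^2 + 41.2096*b + 3.2536)/(9.6721*b^8 + 2.9856*b^7 - 23.1568*b^6 - 5.4756*b^5 + 15.84*b^4 + 2.5632*b^3 - 2.3164*b^2 - 0.192*b + 0.1024)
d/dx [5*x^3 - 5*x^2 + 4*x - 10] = 15*x^2 - 10*x + 4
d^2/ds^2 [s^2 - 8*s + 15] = 2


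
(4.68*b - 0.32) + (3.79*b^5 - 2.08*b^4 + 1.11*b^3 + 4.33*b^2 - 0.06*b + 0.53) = 3.79*b^5 - 2.08*b^4 + 1.11*b^3 + 4.33*b^2 + 4.62*b + 0.21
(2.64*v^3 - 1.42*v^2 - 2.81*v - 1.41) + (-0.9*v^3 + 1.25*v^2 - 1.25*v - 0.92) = 1.74*v^3 - 0.17*v^2 - 4.06*v - 2.33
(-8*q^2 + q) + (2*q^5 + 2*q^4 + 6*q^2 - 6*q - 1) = 2*q^5 + 2*q^4 - 2*q^2 - 5*q - 1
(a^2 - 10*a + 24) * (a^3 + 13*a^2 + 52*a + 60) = a^5 + 3*a^4 - 54*a^3 - 148*a^2 + 648*a + 1440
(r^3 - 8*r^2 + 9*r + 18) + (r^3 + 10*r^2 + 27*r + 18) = 2*r^3 + 2*r^2 + 36*r + 36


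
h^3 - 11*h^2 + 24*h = h*(h - 8)*(h - 3)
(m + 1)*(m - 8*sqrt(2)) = m^2 - 8*sqrt(2)*m + m - 8*sqrt(2)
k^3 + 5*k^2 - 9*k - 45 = (k - 3)*(k + 3)*(k + 5)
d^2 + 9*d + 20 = (d + 4)*(d + 5)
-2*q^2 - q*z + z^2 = (-2*q + z)*(q + z)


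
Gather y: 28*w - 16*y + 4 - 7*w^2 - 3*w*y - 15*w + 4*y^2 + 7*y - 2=-7*w^2 + 13*w + 4*y^2 + y*(-3*w - 9) + 2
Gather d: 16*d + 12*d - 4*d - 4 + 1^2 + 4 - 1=24*d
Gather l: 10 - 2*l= 10 - 2*l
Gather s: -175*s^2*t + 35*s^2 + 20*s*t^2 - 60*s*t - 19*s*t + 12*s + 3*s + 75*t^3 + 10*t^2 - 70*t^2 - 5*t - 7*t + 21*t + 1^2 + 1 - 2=s^2*(35 - 175*t) + s*(20*t^2 - 79*t + 15) + 75*t^3 - 60*t^2 + 9*t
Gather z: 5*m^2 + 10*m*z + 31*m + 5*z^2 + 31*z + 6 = 5*m^2 + 31*m + 5*z^2 + z*(10*m + 31) + 6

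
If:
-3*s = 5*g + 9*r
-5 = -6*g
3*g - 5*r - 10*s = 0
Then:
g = 5/6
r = -59/90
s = 26/45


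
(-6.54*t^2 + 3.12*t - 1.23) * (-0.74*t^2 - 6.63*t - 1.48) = 4.8396*t^4 + 41.0514*t^3 - 10.0962*t^2 + 3.5373*t + 1.8204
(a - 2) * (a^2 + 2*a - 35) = a^3 - 39*a + 70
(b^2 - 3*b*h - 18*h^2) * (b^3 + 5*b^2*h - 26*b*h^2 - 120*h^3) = b^5 + 2*b^4*h - 59*b^3*h^2 - 132*b^2*h^3 + 828*b*h^4 + 2160*h^5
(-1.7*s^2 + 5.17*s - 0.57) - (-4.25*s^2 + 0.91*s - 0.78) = 2.55*s^2 + 4.26*s + 0.21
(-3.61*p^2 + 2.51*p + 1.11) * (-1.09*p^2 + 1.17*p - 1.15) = 3.9349*p^4 - 6.9596*p^3 + 5.8783*p^2 - 1.5878*p - 1.2765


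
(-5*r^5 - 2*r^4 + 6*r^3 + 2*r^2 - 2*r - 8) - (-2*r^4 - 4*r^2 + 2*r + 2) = -5*r^5 + 6*r^3 + 6*r^2 - 4*r - 10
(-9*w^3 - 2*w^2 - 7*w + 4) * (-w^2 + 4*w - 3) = 9*w^5 - 34*w^4 + 26*w^3 - 26*w^2 + 37*w - 12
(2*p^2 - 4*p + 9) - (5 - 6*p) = 2*p^2 + 2*p + 4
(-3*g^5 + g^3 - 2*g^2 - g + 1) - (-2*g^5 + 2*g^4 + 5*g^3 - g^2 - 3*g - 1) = -g^5 - 2*g^4 - 4*g^3 - g^2 + 2*g + 2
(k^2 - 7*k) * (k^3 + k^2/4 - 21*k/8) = k^5 - 27*k^4/4 - 35*k^3/8 + 147*k^2/8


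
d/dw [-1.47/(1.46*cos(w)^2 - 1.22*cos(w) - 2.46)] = (1.7934 - 4.2924*cos(w))*sin(w)/(-1.46*cos(w)^2 + 1.22*cos(w) + 2.46)^2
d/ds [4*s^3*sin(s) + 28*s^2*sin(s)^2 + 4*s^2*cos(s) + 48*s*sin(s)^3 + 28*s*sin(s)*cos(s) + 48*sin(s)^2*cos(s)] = 4*s^3*cos(s) + 8*s^2*sin(s) + 28*s^2*sin(2*s) + 44*s*cos(s) - 36*s*cos(3*s) + 28*s + 24*sin(s) + 14*sin(2*s) + 24*sin(3*s)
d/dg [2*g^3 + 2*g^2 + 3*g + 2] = 6*g^2 + 4*g + 3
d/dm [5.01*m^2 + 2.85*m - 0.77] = 10.02*m + 2.85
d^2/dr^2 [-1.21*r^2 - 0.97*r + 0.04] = -2.42000000000000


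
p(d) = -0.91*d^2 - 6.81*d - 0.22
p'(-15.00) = 20.49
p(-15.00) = -102.82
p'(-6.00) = 4.11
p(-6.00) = 7.88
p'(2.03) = -10.50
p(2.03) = -17.79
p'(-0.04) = -6.74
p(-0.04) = 0.05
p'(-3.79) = 0.09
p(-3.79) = 12.52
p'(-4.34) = 1.09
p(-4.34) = 12.20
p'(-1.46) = -4.15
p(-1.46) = 7.78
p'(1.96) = -10.38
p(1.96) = -17.06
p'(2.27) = -10.94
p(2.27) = -20.37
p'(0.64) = -7.97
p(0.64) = -4.95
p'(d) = -1.82*d - 6.81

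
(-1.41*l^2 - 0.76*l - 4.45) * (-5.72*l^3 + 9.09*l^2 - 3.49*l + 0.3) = 8.0652*l^5 - 8.4697*l^4 + 23.4665*l^3 - 38.2211*l^2 + 15.3025*l - 1.335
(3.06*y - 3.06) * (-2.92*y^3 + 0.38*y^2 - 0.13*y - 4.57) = -8.9352*y^4 + 10.098*y^3 - 1.5606*y^2 - 13.5864*y + 13.9842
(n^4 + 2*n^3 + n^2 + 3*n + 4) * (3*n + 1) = 3*n^5 + 7*n^4 + 5*n^3 + 10*n^2 + 15*n + 4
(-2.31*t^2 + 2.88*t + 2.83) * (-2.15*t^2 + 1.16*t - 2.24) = 4.9665*t^4 - 8.8716*t^3 + 2.4307*t^2 - 3.1684*t - 6.3392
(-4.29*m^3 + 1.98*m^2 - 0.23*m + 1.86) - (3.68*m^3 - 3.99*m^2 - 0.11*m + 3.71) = -7.97*m^3 + 5.97*m^2 - 0.12*m - 1.85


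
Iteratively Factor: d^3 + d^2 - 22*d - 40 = (d - 5)*(d^2 + 6*d + 8) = (d - 5)*(d + 2)*(d + 4)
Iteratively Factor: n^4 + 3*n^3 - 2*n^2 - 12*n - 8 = (n - 2)*(n^3 + 5*n^2 + 8*n + 4) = (n - 2)*(n + 2)*(n^2 + 3*n + 2) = (n - 2)*(n + 2)^2*(n + 1)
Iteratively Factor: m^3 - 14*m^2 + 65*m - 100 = (m - 5)*(m^2 - 9*m + 20) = (m - 5)*(m - 4)*(m - 5)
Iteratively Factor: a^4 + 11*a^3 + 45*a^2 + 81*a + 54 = (a + 2)*(a^3 + 9*a^2 + 27*a + 27) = (a + 2)*(a + 3)*(a^2 + 6*a + 9) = (a + 2)*(a + 3)^2*(a + 3)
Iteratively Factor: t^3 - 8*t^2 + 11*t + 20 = (t + 1)*(t^2 - 9*t + 20) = (t - 4)*(t + 1)*(t - 5)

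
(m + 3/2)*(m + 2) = m^2 + 7*m/2 + 3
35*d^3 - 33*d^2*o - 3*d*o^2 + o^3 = (-7*d + o)*(-d + o)*(5*d + o)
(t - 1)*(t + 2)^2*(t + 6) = t^4 + 9*t^3 + 18*t^2 - 4*t - 24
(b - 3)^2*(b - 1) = b^3 - 7*b^2 + 15*b - 9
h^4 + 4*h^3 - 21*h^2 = h^2*(h - 3)*(h + 7)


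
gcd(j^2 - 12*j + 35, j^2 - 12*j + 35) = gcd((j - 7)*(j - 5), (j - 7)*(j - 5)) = j^2 - 12*j + 35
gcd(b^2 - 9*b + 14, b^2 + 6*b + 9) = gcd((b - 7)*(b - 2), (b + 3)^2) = 1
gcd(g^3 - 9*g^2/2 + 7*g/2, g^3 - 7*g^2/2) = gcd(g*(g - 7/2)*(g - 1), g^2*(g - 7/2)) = g^2 - 7*g/2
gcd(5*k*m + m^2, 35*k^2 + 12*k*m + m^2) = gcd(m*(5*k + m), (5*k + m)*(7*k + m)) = 5*k + m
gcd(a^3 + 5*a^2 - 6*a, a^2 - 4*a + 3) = a - 1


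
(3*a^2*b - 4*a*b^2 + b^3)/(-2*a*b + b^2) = (-3*a^2 + 4*a*b - b^2)/(2*a - b)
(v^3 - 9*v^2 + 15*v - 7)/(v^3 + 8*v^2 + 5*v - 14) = (v^2 - 8*v + 7)/(v^2 + 9*v + 14)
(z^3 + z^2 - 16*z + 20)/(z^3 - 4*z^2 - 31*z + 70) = (z - 2)/(z - 7)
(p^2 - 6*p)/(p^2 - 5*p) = (p - 6)/(p - 5)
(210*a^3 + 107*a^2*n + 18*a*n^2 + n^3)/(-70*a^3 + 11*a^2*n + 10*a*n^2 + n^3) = (-6*a - n)/(2*a - n)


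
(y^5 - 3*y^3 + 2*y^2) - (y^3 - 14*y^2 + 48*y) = y^5 - 4*y^3 + 16*y^2 - 48*y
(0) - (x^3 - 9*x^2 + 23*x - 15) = -x^3 + 9*x^2 - 23*x + 15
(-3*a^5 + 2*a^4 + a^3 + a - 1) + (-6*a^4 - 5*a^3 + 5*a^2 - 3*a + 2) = -3*a^5 - 4*a^4 - 4*a^3 + 5*a^2 - 2*a + 1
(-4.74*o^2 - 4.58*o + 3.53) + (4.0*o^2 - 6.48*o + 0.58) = -0.74*o^2 - 11.06*o + 4.11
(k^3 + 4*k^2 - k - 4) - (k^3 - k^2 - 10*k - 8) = 5*k^2 + 9*k + 4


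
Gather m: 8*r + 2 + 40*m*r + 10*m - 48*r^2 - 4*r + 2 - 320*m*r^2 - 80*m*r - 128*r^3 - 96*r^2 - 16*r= m*(-320*r^2 - 40*r + 10) - 128*r^3 - 144*r^2 - 12*r + 4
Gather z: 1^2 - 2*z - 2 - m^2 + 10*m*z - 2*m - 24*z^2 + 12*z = -m^2 - 2*m - 24*z^2 + z*(10*m + 10) - 1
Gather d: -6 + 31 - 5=20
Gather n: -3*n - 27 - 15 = -3*n - 42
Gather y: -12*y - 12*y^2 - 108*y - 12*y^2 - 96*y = -24*y^2 - 216*y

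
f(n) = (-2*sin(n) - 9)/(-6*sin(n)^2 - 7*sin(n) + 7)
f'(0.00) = -1.57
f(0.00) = -1.29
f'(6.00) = -0.64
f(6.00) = -0.99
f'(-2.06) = -0.06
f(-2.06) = -0.85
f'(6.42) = -2.59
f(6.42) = -1.56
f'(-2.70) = 0.38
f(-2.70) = -0.92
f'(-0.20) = -0.83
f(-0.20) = -1.06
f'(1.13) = -4.38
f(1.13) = 2.55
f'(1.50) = -0.39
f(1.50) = 1.85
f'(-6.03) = -4.28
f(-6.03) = -1.95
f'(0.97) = -12.07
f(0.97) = 3.73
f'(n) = (12*sin(n)*cos(n) + 7*cos(n))*(-2*sin(n) - 9)/(-6*sin(n)^2 - 7*sin(n) + 7)^2 - 2*cos(n)/(-6*sin(n)^2 - 7*sin(n) + 7)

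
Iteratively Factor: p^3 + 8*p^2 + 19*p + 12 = (p + 4)*(p^2 + 4*p + 3) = (p + 1)*(p + 4)*(p + 3)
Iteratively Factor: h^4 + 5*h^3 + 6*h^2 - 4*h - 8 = (h - 1)*(h^3 + 6*h^2 + 12*h + 8) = (h - 1)*(h + 2)*(h^2 + 4*h + 4) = (h - 1)*(h + 2)^2*(h + 2)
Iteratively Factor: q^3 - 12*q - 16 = (q + 2)*(q^2 - 2*q - 8) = (q - 4)*(q + 2)*(q + 2)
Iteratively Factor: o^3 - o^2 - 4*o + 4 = (o - 1)*(o^2 - 4) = (o - 2)*(o - 1)*(o + 2)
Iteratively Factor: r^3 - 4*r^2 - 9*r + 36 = (r - 4)*(r^2 - 9) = (r - 4)*(r - 3)*(r + 3)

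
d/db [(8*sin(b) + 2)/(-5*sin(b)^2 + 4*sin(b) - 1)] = 4*(10*sin(b)^2 + 5*sin(b) - 4)*cos(b)/(5*sin(b)^2 - 4*sin(b) + 1)^2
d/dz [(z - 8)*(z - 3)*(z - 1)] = 3*z^2 - 24*z + 35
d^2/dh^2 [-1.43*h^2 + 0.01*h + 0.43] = -2.86000000000000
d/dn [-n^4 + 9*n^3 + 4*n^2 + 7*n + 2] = -4*n^3 + 27*n^2 + 8*n + 7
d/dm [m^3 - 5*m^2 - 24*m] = 3*m^2 - 10*m - 24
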